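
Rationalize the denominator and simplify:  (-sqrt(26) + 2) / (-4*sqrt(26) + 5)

Multiply numerator and denominator by 5 + 4*sqrt(26).
Denominator becomes -391; numerator becomes -94 + 3*sqrt(26).

(-3*sqrt(26) + 94)/391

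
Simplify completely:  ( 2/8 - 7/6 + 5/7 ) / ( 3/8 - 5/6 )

Numerator: 2/8 - 7/6 + 5/7 = -17/84
Denominator: 3/8 - 5/6 = -11/24
Divide: (-17/84) · (-24/11) = 34/77

34/77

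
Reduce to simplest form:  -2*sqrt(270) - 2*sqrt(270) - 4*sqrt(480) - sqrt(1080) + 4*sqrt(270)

2*sqrt(270) = 6*sqrt(30); 2*sqrt(270) = 6*sqrt(30); 4*sqrt(480) = 16*sqrt(30); sqrt(1080) = 6*sqrt(30); 4*sqrt(270) = 12*sqrt(30)
Combine: (-6 - 6 - 16 - 6 + 12)·sqrt(30) = -22*sqrt(30)

-22*sqrt(30)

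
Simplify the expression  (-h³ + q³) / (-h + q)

Apply the difference-of-cubes factorisation and cancel (-h + q).

h² + h*q + q²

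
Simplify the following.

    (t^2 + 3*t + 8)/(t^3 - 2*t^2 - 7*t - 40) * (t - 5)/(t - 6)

Factor: t^3 - 2*t^2 - 7*t - 40 = (t - 5)*(t^2 + 3*t + 8)
Cancel the common factors (t^2 + 3*t + 8), (t - 5).

1/(t - 6)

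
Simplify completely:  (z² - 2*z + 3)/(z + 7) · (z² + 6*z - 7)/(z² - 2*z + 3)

Factor: z² + 6*z - 7 = (z + 7)·(z - 1)
Cancel the common factors (z² - 2*z + 3), (z + 7).

z - 1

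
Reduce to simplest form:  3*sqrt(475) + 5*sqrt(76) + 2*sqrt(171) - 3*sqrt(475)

3*sqrt(475) = 15*sqrt(19); 5*sqrt(76) = 10*sqrt(19); 2*sqrt(171) = 6*sqrt(19); 3*sqrt(475) = 15*sqrt(19)
Combine: (15 + 10 + 6 - 15)·sqrt(19) = 16*sqrt(19)

16*sqrt(19)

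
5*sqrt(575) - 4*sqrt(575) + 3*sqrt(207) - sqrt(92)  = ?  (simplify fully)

5*sqrt(575) = 25*sqrt(23); 4*sqrt(575) = 20*sqrt(23); 3*sqrt(207) = 9*sqrt(23); sqrt(92) = 2*sqrt(23)
Combine: (25 - 20 + 9 - 2)·sqrt(23) = 12*sqrt(23)

12*sqrt(23)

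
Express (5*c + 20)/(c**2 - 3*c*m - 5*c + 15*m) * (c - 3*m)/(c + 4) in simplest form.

5/(c - 5)

Factor: 5*c + 20 = 5*(c + 4);  c**2 - 3*c*m - 5*c + 15*m = (c - 5)*(c - 3*m)
Cancel the common factors (c - 3*m), (c + 4).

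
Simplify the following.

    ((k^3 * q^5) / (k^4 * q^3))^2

Inside the bracket: (k^-1) * q^2
Raise to the power 2: (k^-2) * q^4

q^4/k^2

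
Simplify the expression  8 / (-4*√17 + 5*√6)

(-16*√17 - 20*√6)/61

Multiply numerator and denominator by 5*√6 + 4*√17.
Denominator becomes -122; numerator becomes 40*√6 + 32*√17.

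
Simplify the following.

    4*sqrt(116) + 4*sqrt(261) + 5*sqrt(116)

30*sqrt(29)

4*sqrt(116) = 8*sqrt(29); 4*sqrt(261) = 12*sqrt(29); 5*sqrt(116) = 10*sqrt(29)
Combine: (8 + 12 + 10)·sqrt(29) = 30*sqrt(29)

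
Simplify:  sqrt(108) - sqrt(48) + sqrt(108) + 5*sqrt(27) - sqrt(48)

sqrt(108) = 6*sqrt(3); sqrt(48) = 4*sqrt(3); sqrt(108) = 6*sqrt(3); 5*sqrt(27) = 15*sqrt(3); sqrt(48) = 4*sqrt(3)
Combine: (6 - 4 + 6 + 15 - 4)·sqrt(3) = 19*sqrt(3)

19*sqrt(3)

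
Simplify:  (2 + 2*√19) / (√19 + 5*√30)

Multiply numerator and denominator by -5*√30 + √19.
Denominator becomes -731; numerator becomes -10*√570 - 10*√30 + 2*√19 + 38.

(-38 - 2*√19 + 10*√30 + 10*√570)/731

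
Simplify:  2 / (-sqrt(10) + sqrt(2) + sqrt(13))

(-10*sqrt(10) - 2*sqrt(13) + 42*sqrt(2) + 8*sqrt(65))/79

Group as (sqrt(2) + sqrt(13)) - sqrt(10); multiply by (sqrt(2) + sqrt(13)) + sqrt(10), then rationalise the remaining surd.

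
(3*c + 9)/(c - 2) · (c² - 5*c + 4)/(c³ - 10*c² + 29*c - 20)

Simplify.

Factor: 3*c + 9 = 3·(c + 3);  c² - 5*c + 4 = (c - 1)·(c - 4);  c³ - 10*c² + 29*c - 20 = (c - 1)·(c - 5)·(c - 4)
Cancel the common factors (c - 4), (c - 1).

(3*c + 9)/(c² - 7*c + 10)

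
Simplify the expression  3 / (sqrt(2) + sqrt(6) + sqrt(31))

(-81*sqrt(6) - 105*sqrt(2) + 12*sqrt(93) + 69*sqrt(31))/481

Group as (sqrt(6) + sqrt(31)) + sqrt(2); multiply by (sqrt(6) + sqrt(31)) - sqrt(2), then rationalise the remaining surd.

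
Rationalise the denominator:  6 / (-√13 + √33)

Multiply numerator and denominator by √13 + √33.
Denominator becomes 20; numerator becomes 6*√13 + 6*√33.

(3*√13 + 3*√33)/10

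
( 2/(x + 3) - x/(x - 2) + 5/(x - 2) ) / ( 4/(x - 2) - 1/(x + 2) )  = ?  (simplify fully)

Numerator: 2/(x + 3) - x/(x - 2) + 5/(x - 2) = (-x² + 4*x + 11)/(x² + x - 6)
Denominator: 4/(x - 2) - 1/(x + 2) = (3*x + 10)/(x² - 4)
Divide: ((-x² + 4*x + 11)/(x² + x - 6)) · ((x² - 4)/(3*x + 10)) = (-x³ + 2*x² + 19*x + 22)/(3*x² + 19*x + 30)

(-x³ + 2*x² + 19*x + 22)/(3*x² + 19*x + 30)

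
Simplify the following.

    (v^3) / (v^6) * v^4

Quotient: (v^-3)
Multiply by v^4: add exponents.

v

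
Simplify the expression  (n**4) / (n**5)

1/n

Quotient: (n**-1)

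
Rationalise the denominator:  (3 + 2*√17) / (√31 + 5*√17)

(-2*√527 - 3*√31 + 15*√17 + 170)/394

Multiply numerator and denominator by -√31 + 5*√17.
Denominator becomes 394; numerator becomes -2*√527 - 3*√31 + 15*√17 + 170.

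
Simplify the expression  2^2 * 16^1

2^2 = 2^2; 16^1 = 2^4
Combine exponents: 2^6

2^6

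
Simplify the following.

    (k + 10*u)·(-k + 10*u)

(10*u)^2 - (k)^2 = -k² + 100*u².

-k² + 100*u²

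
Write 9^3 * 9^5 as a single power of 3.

3^16

9^3 = 3^6; 9^5 = 3^10
Combine exponents: 3^16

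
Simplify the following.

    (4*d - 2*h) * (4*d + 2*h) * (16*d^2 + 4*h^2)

256*d^4 - 16*h^4

Pair the conjugate factors: ((4*d)+(2*h))((4*d)-(2*h)) = 16*d^2 - 4*h^2, then repeat with the next factor.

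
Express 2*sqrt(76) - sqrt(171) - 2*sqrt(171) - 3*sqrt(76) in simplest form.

2*sqrt(76) = 4*sqrt(19); sqrt(171) = 3*sqrt(19); 2*sqrt(171) = 6*sqrt(19); 3*sqrt(76) = 6*sqrt(19)
Combine: (4 - 3 - 6 - 6)·sqrt(19) = -11*sqrt(19)

-11*sqrt(19)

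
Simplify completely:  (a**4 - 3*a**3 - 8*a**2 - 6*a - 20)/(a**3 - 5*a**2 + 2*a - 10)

a + 2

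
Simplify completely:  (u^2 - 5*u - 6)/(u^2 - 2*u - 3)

Factor: u^2 - 5*u - 6 = (u - 6)*(u + 1);  u^2 - 2*u - 3 = (u - 3)*(u + 1)
Cancel the common factor (u + 1).

(u - 6)/(u - 3)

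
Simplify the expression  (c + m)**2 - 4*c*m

(c - m)**2

Expanding gives c**2 - 2*c*m + m**2, a perfect square.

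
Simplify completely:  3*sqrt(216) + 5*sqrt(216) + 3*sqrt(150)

3*sqrt(216) = 18*sqrt(6); 5*sqrt(216) = 30*sqrt(6); 3*sqrt(150) = 15*sqrt(6)
Combine: (18 + 30 + 15)·sqrt(6) = 63*sqrt(6)

63*sqrt(6)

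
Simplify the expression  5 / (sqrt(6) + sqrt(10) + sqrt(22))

(-10*sqrt(330) - 15*sqrt(22) + 45*sqrt(10) + 65*sqrt(6))/102

Group as (sqrt(10) + sqrt(22)) + sqrt(6); multiply by (sqrt(10) + sqrt(22)) - sqrt(6), then rationalise the remaining surd.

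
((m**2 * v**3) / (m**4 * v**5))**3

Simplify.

1/(m**6*v**6)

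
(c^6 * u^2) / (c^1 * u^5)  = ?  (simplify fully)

c^5/u^3

Quotient: c^5 * (u^-3)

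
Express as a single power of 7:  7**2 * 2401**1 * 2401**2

7**2 = 7**2; 2401**1 = 7**4; 2401**2 = 7**8
Combine exponents: 7**14

7**14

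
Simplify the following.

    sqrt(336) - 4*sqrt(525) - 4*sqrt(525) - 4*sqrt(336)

sqrt(336) = 4*sqrt(21); 4*sqrt(525) = 20*sqrt(21); 4*sqrt(525) = 20*sqrt(21); 4*sqrt(336) = 16*sqrt(21)
Combine: (4 - 20 - 20 - 16)·sqrt(21) = -52*sqrt(21)

-52*sqrt(21)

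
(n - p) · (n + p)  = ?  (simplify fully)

n² - p²

(n+p)(n-p) = n² - p².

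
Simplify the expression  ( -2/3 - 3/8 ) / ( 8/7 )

-175/192

Numerator: -2/3 - 3/8 = -25/24
Denominator: 8/7 = 8/7
Divide: (-25/24) · (7/8) = -175/192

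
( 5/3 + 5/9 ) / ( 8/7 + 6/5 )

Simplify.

350/369

Numerator: 5/3 + 5/9 = 20/9
Denominator: 8/7 + 6/5 = 82/35
Divide: (20/9) · (35/82) = 350/369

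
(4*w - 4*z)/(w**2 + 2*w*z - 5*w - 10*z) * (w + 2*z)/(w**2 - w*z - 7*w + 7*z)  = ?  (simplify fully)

Factor: 4*w - 4*z = 4*(w - z);  w**2 + 2*w*z - 5*w - 10*z = (w + 2*z)*(w - 5);  w**2 - w*z - 7*w + 7*z = (w - z)*(w - 7)
Cancel the common factors (w - z), (w + 2*z).

4/(w**2 - 12*w + 35)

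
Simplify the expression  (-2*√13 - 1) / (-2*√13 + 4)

(5*√13 + 28)/18

Multiply numerator and denominator by 4 + 2*√13.
Denominator becomes -36; numerator becomes -56 - 10*√13.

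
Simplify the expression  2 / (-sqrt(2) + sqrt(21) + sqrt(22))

Group as (sqrt(21) + sqrt(22)) - sqrt(2); multiply by (sqrt(21) + sqrt(22)) + sqrt(2), then rationalise the remaining surd.

(-82*sqrt(2) + 2*sqrt(22) + 6*sqrt(21) + 8*sqrt(231))/167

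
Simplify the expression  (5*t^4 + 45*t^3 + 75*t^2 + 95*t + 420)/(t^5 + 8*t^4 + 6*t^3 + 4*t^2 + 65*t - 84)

Factor: 5*t^4 + 45*t^3 + 75*t^2 + 95*t + 420 = 5*(t^2 - t + 4)*(t + 3)*(t + 7);  t^5 + 8*t^4 + 6*t^3 + 4*t^2 + 65*t - 84 = (t + 7)*(t - 1)*(t^2 - t + 4)*(t + 3)
Cancel the common factors (t^2 - t + 4), (t + 3), (t + 7).

5/(t - 1)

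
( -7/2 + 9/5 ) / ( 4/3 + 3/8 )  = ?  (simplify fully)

-204/205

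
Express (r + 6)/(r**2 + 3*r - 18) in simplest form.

1/(r - 3)

Factor: r**2 + 3*r - 18 = (r - 3)*(r + 6)
Cancel the common factor (r + 6).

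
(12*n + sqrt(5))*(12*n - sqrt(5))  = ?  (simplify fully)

(12*n)^2 - (sqrt(5))^2 = 144*n^2 - 5.

144*n^2 - 5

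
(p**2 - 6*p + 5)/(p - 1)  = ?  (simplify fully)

p - 5

Factor: p**2 - 6*p + 5 = (p - 1)*(p - 5)
Cancel the common factor (p - 1).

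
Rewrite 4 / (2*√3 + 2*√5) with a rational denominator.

Multiply numerator and denominator by -2*√5 + 2*√3.
Denominator becomes -8; numerator becomes -8*√5 + 8*√3.

-√3 + √5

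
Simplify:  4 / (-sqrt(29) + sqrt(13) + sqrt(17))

Group as (sqrt(13) + sqrt(17)) - sqrt(29); multiply by (sqrt(13) + sqrt(17)) + sqrt(29), then rationalise the remaining surd.

(-4*sqrt(29) + 100*sqrt(17) + 132*sqrt(13) + 8*sqrt(6409))/883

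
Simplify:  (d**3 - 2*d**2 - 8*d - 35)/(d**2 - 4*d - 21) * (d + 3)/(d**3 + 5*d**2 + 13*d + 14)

Factor: d**3 - 2*d**2 - 8*d - 35 = (d - 5)*(d**2 + 3*d + 7);  d**2 - 4*d - 21 = (d - 7)*(d + 3);  d**3 + 5*d**2 + 13*d + 14 = (d**2 + 3*d + 7)*(d + 2)
Cancel the common factors (d**2 + 3*d + 7), (d + 3).

(d - 5)/(d**2 - 5*d - 14)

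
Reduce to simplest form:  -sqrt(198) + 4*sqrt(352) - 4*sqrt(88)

5*sqrt(22)

sqrt(198) = 3*sqrt(22); 4*sqrt(352) = 16*sqrt(22); 4*sqrt(88) = 8*sqrt(22)
Combine: (-3 + 16 - 8)·sqrt(22) = 5*sqrt(22)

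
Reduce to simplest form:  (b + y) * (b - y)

Pair the conjugate factors: (b+y)(b-y) = b^2 - y^2.

b^2 - y^2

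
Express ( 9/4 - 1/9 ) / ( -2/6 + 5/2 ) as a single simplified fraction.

77/78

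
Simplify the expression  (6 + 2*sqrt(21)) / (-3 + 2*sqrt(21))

(6*sqrt(21) + 34)/25

Multiply numerator and denominator by -2*sqrt(21) - 3.
Denominator becomes -75; numerator becomes -102 - 18*sqrt(21).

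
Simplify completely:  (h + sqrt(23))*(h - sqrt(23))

Difference of squares with P = h, Q = sqrt(23).

h**2 - 23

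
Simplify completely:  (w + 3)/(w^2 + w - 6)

1/(w - 2)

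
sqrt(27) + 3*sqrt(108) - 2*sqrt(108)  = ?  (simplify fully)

9*sqrt(3)

sqrt(27) = 3*sqrt(3); 3*sqrt(108) = 18*sqrt(3); 2*sqrt(108) = 12*sqrt(3)
Combine: (3 + 18 - 12)·sqrt(3) = 9*sqrt(3)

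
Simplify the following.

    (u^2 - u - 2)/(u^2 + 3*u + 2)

(u - 2)/(u + 2)

Factor: u^2 - u - 2 = (u - 2)*(u + 1);  u^2 + 3*u + 2 = (u + 1)*(u + 2)
Cancel the common factor (u + 1).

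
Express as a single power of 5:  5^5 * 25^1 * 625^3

5^5 = 5^5; 25^1 = 5^2; 625^3 = 5^12
Combine exponents: 5^19

5^19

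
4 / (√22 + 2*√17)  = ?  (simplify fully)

(-2*√22 + 4*√17)/23

Multiply numerator and denominator by -√22 + 2*√17.
Denominator becomes 46; numerator becomes -4*√22 + 8*√17.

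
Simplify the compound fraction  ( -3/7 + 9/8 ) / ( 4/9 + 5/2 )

351/1484

Numerator: -3/7 + 9/8 = 39/56
Denominator: 4/9 + 5/2 = 53/18
Divide: (39/56) · (18/53) = 351/1484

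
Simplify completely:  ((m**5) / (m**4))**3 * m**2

m**5

Inside the bracket: m**1
Raise to the power 3: m**3
Multiply by m**2: add exponents.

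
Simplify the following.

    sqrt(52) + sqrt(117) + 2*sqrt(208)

sqrt(52) = 2*sqrt(13); sqrt(117) = 3*sqrt(13); 2*sqrt(208) = 8*sqrt(13)
Combine: (2 + 3 + 8)·sqrt(13) = 13*sqrt(13)

13*sqrt(13)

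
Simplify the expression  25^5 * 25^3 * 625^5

25^5 = 5^10; 25^3 = 5^6; 625^5 = 5^20
Combine exponents: 5^36

5^36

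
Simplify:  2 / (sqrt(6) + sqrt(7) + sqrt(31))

(-15*sqrt(7) - 16*sqrt(6) + sqrt(1302) + 9*sqrt(31))/39

Group as (sqrt(6) + sqrt(7)) + sqrt(31); multiply by (sqrt(6) + sqrt(7)) - sqrt(31), then rationalise the remaining surd.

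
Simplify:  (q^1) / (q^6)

q^(-5)

Quotient: (q^-5)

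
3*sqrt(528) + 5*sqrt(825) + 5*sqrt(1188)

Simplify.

3*sqrt(528) = 12*sqrt(33); 5*sqrt(825) = 25*sqrt(33); 5*sqrt(1188) = 30*sqrt(33)
Combine: (12 + 25 + 30)·sqrt(33) = 67*sqrt(33)

67*sqrt(33)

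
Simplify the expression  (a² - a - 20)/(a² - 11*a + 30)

(a + 4)/(a - 6)

Factor: a² - a - 20 = (a + 4)·(a - 5);  a² - 11*a + 30 = (a - 6)·(a - 5)
Cancel the common factor (a - 5).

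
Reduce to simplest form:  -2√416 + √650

-3*√26

2√416 = 8*√26; √650 = 5*√26
Combine: (-8 + 5)·√26 = -3*√26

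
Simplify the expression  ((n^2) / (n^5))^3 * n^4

n^(-5)

Inside the bracket: (n^-3)
Raise to the power 3: (n^-9)
Multiply by n^4: add exponents.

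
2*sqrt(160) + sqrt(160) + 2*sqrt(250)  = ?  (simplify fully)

2*sqrt(160) = 8*sqrt(10); sqrt(160) = 4*sqrt(10); 2*sqrt(250) = 10*sqrt(10)
Combine: (8 + 4 + 10)·sqrt(10) = 22*sqrt(10)

22*sqrt(10)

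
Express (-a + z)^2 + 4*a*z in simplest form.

After expansion: a^2 + 2*a*z + z^2 — a perfect-square trinomial.

(a + z)^2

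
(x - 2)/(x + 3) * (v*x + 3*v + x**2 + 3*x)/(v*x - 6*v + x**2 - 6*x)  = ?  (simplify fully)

Factor: v*x + 3*v + x**2 + 3*x = (x + 3)*(v + x);  v*x - 6*v + x**2 - 6*x = (v + x)*(x - 6)
Cancel the common factors (x + 3), (v + x).

(x - 2)/(x - 6)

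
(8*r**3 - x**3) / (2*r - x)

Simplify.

4*r**2 + 2*r*x + x**2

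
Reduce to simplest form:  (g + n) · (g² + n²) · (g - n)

g⁴ - n⁴

Telescope via difference of squares: (g+n)(g-n) = g² - n², then repeat with the next factor.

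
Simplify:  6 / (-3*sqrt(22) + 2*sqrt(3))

Multiply numerator and denominator by 2*sqrt(3) + 3*sqrt(22).
Denominator becomes -186; numerator becomes 12*sqrt(3) + 18*sqrt(22).

(-3*sqrt(22) - 2*sqrt(3))/31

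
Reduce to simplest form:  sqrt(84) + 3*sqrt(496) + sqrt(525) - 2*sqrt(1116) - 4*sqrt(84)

-sqrt(21)

sqrt(84) = 2*sqrt(21); 3*sqrt(496) = 12*sqrt(31); sqrt(525) = 5*sqrt(21); 2*sqrt(1116) = 12*sqrt(31); 4*sqrt(84) = 8*sqrt(21)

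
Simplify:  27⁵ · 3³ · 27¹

3^21

27⁵ = 3^15; 3³ = 3^3; 27¹ = 3^3
Combine exponents: 3^21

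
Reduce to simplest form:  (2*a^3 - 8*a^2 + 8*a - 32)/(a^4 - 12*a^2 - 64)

Factor: 2*a^3 - 8*a^2 + 8*a - 32 = 2*(a - 4)*(a^2 + 4);  a^4 - 12*a^2 - 64 = (a - 4)*(a + 4)*(a^2 + 4)
Cancel the common factors (a^2 + 4), (a - 4).

2/(a + 4)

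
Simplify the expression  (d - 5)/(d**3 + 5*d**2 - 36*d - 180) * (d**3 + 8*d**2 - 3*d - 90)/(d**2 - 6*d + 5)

(d - 3)/(d**2 - 7*d + 6)

Factor: d**3 + 5*d**2 - 36*d - 180 = (d - 6)*(d + 6)*(d + 5);  d**3 + 8*d**2 - 3*d - 90 = (d + 5)*(d - 3)*(d + 6);  d**2 - 6*d + 5 = (d - 1)*(d - 5)
Cancel the common factors (d + 6), (d - 5), (d + 5).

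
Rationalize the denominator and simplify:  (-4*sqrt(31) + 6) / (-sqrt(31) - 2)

(-14*sqrt(31) + 136)/27

Multiply numerator and denominator by -2 + sqrt(31).
Denominator becomes -27; numerator becomes -136 + 14*sqrt(31).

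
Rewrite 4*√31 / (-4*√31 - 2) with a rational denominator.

Multiply numerator and denominator by -2 + 4*√31.
Denominator becomes -492; numerator becomes -8*√31 + 496.

(-124 + 2*√31)/123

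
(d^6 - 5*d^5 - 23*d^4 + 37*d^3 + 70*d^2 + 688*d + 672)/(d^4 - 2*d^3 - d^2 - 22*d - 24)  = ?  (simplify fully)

d^2 - 3*d - 28

Factor: d^6 - 5*d^5 - 23*d^4 + 37*d^3 + 70*d^2 + 688*d + 672 = (d + 4)*(d^2 + d + 6)*(d - 4)*(d + 1)*(d - 7);  d^4 - 2*d^3 - d^2 - 22*d - 24 = (d - 4)*(d^2 + d + 6)*(d + 1)
Cancel the common factors (d^2 + d + 6), (d - 4), (d + 1).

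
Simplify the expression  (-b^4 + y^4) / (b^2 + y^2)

-b^2 + y^2

Factor y^4 - b^4 and cancel (b^2 + y^2).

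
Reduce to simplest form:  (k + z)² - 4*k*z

(k - z)²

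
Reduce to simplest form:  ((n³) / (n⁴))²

n^(-2)

Inside the bracket: (n^-1)
Raise to the power 2: (n^-2)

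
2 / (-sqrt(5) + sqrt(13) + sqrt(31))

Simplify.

(-78*sqrt(5) - 26*sqrt(31) + 46*sqrt(13) + 4*sqrt(2015))/91

Group as (sqrt(13) + sqrt(31)) - sqrt(5); multiply by (sqrt(13) + sqrt(31)) + sqrt(5), then rationalise the remaining surd.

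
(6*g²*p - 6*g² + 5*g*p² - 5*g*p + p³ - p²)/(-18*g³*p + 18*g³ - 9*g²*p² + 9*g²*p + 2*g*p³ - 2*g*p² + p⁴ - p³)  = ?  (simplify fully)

1/(-3*g + p)

Factor: 6*g²*p - 6*g² + 5*g*p² - 5*g*p + p³ - p² = (3*g + p)·(2*g + p)·(p - 1);  -18*g³*p + 18*g³ - 9*g²*p² + 9*g²*p + 2*g*p³ - 2*g*p² + p⁴ - p³ = (-3*g + p)·(3*g + p)·(p - 1)·(2*g + p)
Cancel the common factors (p - 1), (2*g + p), (3*g + p).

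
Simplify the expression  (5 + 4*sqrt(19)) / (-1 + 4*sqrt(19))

(8*sqrt(19) + 103)/101

Multiply numerator and denominator by -4*sqrt(19) - 1.
Denominator becomes -303; numerator becomes -309 - 24*sqrt(19).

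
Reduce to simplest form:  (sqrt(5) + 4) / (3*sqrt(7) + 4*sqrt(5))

Multiply numerator and denominator by -3*sqrt(7) + 4*sqrt(5).
Denominator becomes 17; numerator becomes -12*sqrt(7) - 3*sqrt(35) + 20 + 16*sqrt(5).

(-12*sqrt(7) - 3*sqrt(35) + 20 + 16*sqrt(5))/17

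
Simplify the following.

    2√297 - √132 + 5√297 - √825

14*√33

2√297 = 6*√33; √132 = 2*√33; 5√297 = 15*√33; √825 = 5*√33
Combine: (6 - 2 + 15 - 5)·√33 = 14*√33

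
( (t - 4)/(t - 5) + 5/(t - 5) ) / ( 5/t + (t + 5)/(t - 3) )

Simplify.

Numerator: (t - 4)/(t - 5) + 5/(t - 5) = (t + 1)/(t - 5)
Denominator: 5/t + (t + 5)/(t - 3) = (t² + 10*t - 15)/(t² - 3*t)
Divide: ((t + 1)/(t - 5)) · ((t² - 3*t)/(t² + 10*t - 15)) = (t³ - 2*t² - 3*t)/(t³ + 5*t² - 65*t + 75)

(t³ - 2*t² - 3*t)/(t³ + 5*t² - 65*t + 75)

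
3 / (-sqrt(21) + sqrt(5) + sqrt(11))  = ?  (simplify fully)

(5*sqrt(21) + 15*sqrt(11) + 27*sqrt(5) + 2*sqrt(1155))/65

Group as (sqrt(5) + sqrt(11)) - sqrt(21); multiply by (sqrt(5) + sqrt(11)) + sqrt(21), then rationalise the remaining surd.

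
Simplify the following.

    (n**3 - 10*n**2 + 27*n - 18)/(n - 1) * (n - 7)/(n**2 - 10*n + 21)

Factor: n**3 - 10*n**2 + 27*n - 18 = (n - 3)*(n - 1)*(n - 6);  n**2 - 10*n + 21 = (n - 3)*(n - 7)
Cancel the common factors (n - 1), (n - 3), (n - 7).

n - 6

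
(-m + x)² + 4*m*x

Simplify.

(m + x)²

After expansion: m² + 2*m*x + x² — a perfect-square trinomial.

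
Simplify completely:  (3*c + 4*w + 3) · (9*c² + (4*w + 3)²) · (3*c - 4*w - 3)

81*c⁴ - 256*w⁴ - 768*w³ - 864*w² - 432*w - 81

((3*c)+(4*w + 3))((3*c)-(4*w + 3)) = 9*c² - 16*w² - 24*w - 9; continue pairing.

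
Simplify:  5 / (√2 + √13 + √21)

(-5*√546 - 15*√21 + 25*√13 + 80*√2)/34

Group as (√2 + √13) + √21; multiply by (√2 + √13) - √21, then rationalise the remaining surd.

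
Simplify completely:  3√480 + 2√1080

3√480 = 12*√30; 2√1080 = 12*√30
Combine: (12 + 12)·√30 = 24*√30

24*√30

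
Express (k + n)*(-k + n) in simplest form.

Product of conjugates: (P+Q)(P-Q) = P^2 - Q^2.

-k^2 + n^2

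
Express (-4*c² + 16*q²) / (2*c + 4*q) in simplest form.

-2*c + 4*q

Difference of squares: factor out (2*c + 4*q).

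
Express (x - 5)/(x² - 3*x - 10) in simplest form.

1/(x + 2)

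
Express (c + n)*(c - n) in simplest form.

c^2 - n^2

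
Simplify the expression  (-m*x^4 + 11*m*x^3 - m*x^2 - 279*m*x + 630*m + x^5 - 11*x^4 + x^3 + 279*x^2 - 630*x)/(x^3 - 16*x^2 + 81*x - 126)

-m*x - 5*m + x^2 + 5*x

Factor: -m*x^4 + 11*m*x^3 - m*x^2 - 279*m*x + 630*m + x^5 - 11*x^4 + x^3 + 279*x^2 - 630*x = (x + 5)*(x - 7)*(x - 3)*(-m + x)*(x - 6);  x^3 - 16*x^2 + 81*x - 126 = (x - 6)*(x - 3)*(x - 7)
Cancel the common factors (x - 6), (x - 3), (x - 7).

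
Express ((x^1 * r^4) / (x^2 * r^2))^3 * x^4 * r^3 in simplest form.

Inside the bracket: (x^-1) * r^2
Raise to the power 3: (x^-3) * r^6
Multiply by x^4 * r^3: add exponents.

r^9*x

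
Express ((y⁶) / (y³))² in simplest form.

y⁶

Inside the bracket: y³
Raise to the power 2: y⁶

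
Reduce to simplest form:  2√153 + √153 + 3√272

21*√17

2√153 = 6*√17; √153 = 3*√17; 3√272 = 12*√17
Combine: (6 + 3 + 12)·√17 = 21*√17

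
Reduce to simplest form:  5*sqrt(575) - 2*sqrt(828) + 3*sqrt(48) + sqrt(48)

5*sqrt(575) = 25*sqrt(23); 2*sqrt(828) = 12*sqrt(23); 3*sqrt(48) = 12*sqrt(3); sqrt(48) = 4*sqrt(3)

16*sqrt(3) + 13*sqrt(23)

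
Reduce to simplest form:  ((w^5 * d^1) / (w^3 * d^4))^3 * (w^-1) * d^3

w^5/d^6

Inside the bracket: w^2 * (d^-3)
Raise to the power 3: w^6 * (d^-9)
Multiply by (w^-1) * d^3: add exponents.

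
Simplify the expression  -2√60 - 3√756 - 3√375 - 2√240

-27*√15 - 18*√21

2√60 = 4*√15; 3√756 = 18*√21; 3√375 = 15*√15; 2√240 = 8*√15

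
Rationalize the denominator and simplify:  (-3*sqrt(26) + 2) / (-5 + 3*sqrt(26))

Multiply numerator and denominator by -3*sqrt(26) - 5.
Denominator becomes -209; numerator becomes 9*sqrt(26) + 224.

(-224 - 9*sqrt(26))/209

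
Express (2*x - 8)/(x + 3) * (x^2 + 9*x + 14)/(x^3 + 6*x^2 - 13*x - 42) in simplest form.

(2*x - 8)/(x^2 - 9)

Factor: 2*x - 8 = 2*(x - 4);  x^2 + 9*x + 14 = (x + 2)*(x + 7);  x^3 + 6*x^2 - 13*x - 42 = (x - 3)*(x + 2)*(x + 7)
Cancel the common factors (x + 2), (x + 7).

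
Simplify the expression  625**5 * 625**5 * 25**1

625**5 = 5**20; 625**5 = 5**20; 25**1 = 5**2
Combine exponents: 5**42

5**42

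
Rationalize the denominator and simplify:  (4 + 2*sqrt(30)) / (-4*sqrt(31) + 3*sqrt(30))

Multiply numerator and denominator by 3*sqrt(30) + 4*sqrt(31).
Denominator becomes -226; numerator becomes 12*sqrt(30) + 16*sqrt(31) + 180 + 8*sqrt(930).

(-4*sqrt(930) - 90 - 8*sqrt(31) - 6*sqrt(30))/113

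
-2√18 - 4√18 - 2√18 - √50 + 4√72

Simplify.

2√18 = 6*√2; 4√18 = 12*√2; 2√18 = 6*√2; √50 = 5*√2; 4√72 = 24*√2
Combine: (-6 - 12 - 6 - 5 + 24)·√2 = -5*√2

-5*√2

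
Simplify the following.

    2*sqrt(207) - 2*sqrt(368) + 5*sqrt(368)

2*sqrt(207) = 6*sqrt(23); 2*sqrt(368) = 8*sqrt(23); 5*sqrt(368) = 20*sqrt(23)
Combine: (6 - 8 + 20)·sqrt(23) = 18*sqrt(23)

18*sqrt(23)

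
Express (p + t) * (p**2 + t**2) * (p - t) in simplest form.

p**4 - t**4

Pair the conjugate factors: (p+t)(p-t) = p**2 - t**2, then repeat with the next factor.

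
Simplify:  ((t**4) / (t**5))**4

t**(-4)

Inside the bracket: (t**-1)
Raise to the power 4: (t**-4)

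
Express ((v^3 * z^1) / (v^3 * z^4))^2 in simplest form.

z^(-6)

Inside the bracket: (z^-3)
Raise to the power 2: (z^-6)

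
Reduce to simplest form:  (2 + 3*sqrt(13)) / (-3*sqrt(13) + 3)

Multiply numerator and denominator by 3 + 3*sqrt(13).
Denominator becomes -108; numerator becomes 15*sqrt(13) + 123.

(-41 - 5*sqrt(13))/36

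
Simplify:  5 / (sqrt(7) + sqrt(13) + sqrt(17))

(-2*sqrt(1547) + 3*sqrt(17) + 11*sqrt(13) + 23*sqrt(7))/71

Group as (sqrt(7) + sqrt(17)) + sqrt(13); multiply by (sqrt(7) + sqrt(17)) - sqrt(13), then rationalise the remaining surd.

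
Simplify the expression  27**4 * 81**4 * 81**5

27**4 = 3**12; 81**4 = 3**16; 81**5 = 3**20
Combine exponents: 3**48

3**48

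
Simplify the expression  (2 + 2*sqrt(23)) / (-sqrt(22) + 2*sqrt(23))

Multiply numerator and denominator by sqrt(22) + 2*sqrt(23).
Denominator becomes 70; numerator becomes 2*sqrt(22) + 4*sqrt(23) + 2*sqrt(506) + 92.

(sqrt(22) + 2*sqrt(23) + sqrt(506) + 46)/35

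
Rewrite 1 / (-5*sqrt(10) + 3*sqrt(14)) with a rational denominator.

Multiply numerator and denominator by 3*sqrt(14) + 5*sqrt(10).
Denominator becomes -124; numerator becomes 3*sqrt(14) + 5*sqrt(10).

(-5*sqrt(10) - 3*sqrt(14))/124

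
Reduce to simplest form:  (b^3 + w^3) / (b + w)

b^3 + w^3 = (b + w)(b^2 - b*w + w^2).

b^2 - b*w + w^2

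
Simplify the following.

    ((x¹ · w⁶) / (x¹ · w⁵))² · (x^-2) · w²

w⁴/x²

Inside the bracket: w¹
Raise to the power 2: w²
Multiply by (x^-2) · w²: add exponents.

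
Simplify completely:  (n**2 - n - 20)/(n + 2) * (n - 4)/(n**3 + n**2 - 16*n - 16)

(n - 5)/(n**2 + 3*n + 2)

Factor: n**2 - n - 20 = (n + 4)*(n - 5);  n**3 + n**2 - 16*n - 16 = (n - 4)*(n + 1)*(n + 4)
Cancel the common factors (n - 4), (n + 4).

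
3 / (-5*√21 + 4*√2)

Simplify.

(-15*√21 - 12*√2)/493

Multiply numerator and denominator by 4*√2 + 5*√21.
Denominator becomes -493; numerator becomes 12*√2 + 15*√21.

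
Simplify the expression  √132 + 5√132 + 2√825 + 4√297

34*√33

√132 = 2*√33; 5√132 = 10*√33; 2√825 = 10*√33; 4√297 = 12*√33
Combine: (2 + 10 + 10 + 12)·√33 = 34*√33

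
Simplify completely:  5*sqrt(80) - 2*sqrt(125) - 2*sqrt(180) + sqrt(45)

sqrt(5)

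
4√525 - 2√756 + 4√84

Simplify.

16*√21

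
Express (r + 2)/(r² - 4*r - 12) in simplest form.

Factor: r² - 4*r - 12 = (r + 2)·(r - 6)
Cancel the common factor (r + 2).

1/(r - 6)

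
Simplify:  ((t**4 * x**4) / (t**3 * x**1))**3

t**3*x**9

Inside the bracket: t**1 * x**3
Raise to the power 3: t**3 * x**9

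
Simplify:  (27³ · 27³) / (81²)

3^10

27³ = 3^9; 27³ = 3^9; 81² = 3^8
Combine exponents: 3^10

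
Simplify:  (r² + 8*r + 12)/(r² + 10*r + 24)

(r + 2)/(r + 4)

Factor: r² + 8*r + 12 = (r + 6)·(r + 2);  r² + 10*r + 24 = (r + 4)·(r + 6)
Cancel the common factor (r + 6).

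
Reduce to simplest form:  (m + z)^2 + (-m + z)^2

2*m^2 + 2*z^2

Only the even-power cross terms survive.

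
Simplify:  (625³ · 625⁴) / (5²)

625³ = 5^12; 625⁴ = 5^16; 5² = 5^2
Combine exponents: 5^26

5^26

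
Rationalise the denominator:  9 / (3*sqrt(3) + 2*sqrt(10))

Multiply numerator and denominator by -3*sqrt(3) + 2*sqrt(10).
Denominator becomes 13; numerator becomes -27*sqrt(3) + 18*sqrt(10).

(-27*sqrt(3) + 18*sqrt(10))/13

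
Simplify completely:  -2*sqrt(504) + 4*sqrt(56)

2*sqrt(504) = 12*sqrt(14); 4*sqrt(56) = 8*sqrt(14)
Combine: (-12 + 8)·sqrt(14) = -4*sqrt(14)

-4*sqrt(14)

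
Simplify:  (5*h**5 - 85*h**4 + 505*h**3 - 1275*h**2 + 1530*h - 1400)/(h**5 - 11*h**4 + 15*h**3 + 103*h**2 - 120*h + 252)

(5*h**2 - 45*h + 100)/(h**2 - 3*h - 18)

Factor: 5*h**5 - 85*h**4 + 505*h**3 - 1275*h**2 + 1530*h - 1400 = 5*(h - 4)*(h**2 - h + 2)*(h - 7)*(h - 5);  h**5 - 11*h**4 + 15*h**3 + 103*h**2 - 120*h + 252 = (h + 3)*(h - 7)*(h - 6)*(h**2 - h + 2)
Cancel the common factors (h**2 - h + 2), (h - 7).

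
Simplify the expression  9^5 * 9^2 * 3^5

9^5 = 3^10; 9^2 = 3^4; 3^5 = 3^5
Combine exponents: 3^19

3^19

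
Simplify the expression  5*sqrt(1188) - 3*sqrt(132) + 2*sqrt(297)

30*sqrt(33)

5*sqrt(1188) = 30*sqrt(33); 3*sqrt(132) = 6*sqrt(33); 2*sqrt(297) = 6*sqrt(33)
Combine: (30 - 6 + 6)·sqrt(33) = 30*sqrt(33)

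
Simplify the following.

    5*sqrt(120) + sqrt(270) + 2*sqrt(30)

15*sqrt(30)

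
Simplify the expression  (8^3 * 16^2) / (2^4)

2^13

8^3 = 2^9; 16^2 = 2^8; 2^4 = 2^4
Combine exponents: 2^13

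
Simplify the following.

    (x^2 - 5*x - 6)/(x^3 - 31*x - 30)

1/(x + 5)

Factor: x^2 - 5*x - 6 = (x + 1)*(x - 6);  x^3 - 31*x - 30 = (x - 6)*(x + 5)*(x + 1)
Cancel the common factors (x + 1), (x - 6).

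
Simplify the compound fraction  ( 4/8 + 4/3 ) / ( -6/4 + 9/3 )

Numerator: 4/8 + 4/3 = 11/6
Denominator: -6/4 + 9/3 = 3/2
Divide: (11/6) · (2/3) = 11/9

11/9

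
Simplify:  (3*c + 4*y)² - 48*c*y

Expanding gives 9*c² - 24*c*y + 16*y², a perfect square.

(3*c - 4*y)²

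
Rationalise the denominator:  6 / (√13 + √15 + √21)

Group as (√13 + √15) + √21; multiply by (√13 + √15) - √21, then rationalise the remaining surd.

(-36*√455 + 42*√21 + 114*√15 + 138*√13)/731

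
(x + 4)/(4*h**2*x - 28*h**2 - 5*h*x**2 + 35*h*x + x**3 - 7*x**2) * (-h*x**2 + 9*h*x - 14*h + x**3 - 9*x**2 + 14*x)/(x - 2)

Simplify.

(x + 4)/(-4*h + x)

Factor: 4*h**2*x - 28*h**2 - 5*h*x**2 + 35*h*x + x**3 - 7*x**2 = (x - 7)*(-4*h + x)*(-h + x);  -h*x**2 + 9*h*x - 14*h + x**3 - 9*x**2 + 14*x = (x - 7)*(x - 2)*(-h + x)
Cancel the common factors (-h + x), (x - 2), (x - 7).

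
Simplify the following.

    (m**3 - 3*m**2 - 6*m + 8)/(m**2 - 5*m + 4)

m + 2

Factor: m**3 - 3*m**2 - 6*m + 8 = (m - 1)*(m - 4)*(m + 2);  m**2 - 5*m + 4 = (m - 1)*(m - 4)
Cancel the common factors (m - 4), (m - 1).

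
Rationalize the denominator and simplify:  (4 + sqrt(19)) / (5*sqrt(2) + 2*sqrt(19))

(-5*sqrt(38) - 20*sqrt(2) + 8*sqrt(19) + 38)/26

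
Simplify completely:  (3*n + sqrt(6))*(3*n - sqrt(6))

9*n^2 - 6

Difference of squares with P = 3*n, Q = sqrt(6).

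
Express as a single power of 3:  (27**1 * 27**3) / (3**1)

3**11

27**1 = 3**3; 27**3 = 3**9; 3**1 = 3**1
Combine exponents: 3**11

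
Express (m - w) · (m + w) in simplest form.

m² - w²

(m+w)(m-w) = m² - w².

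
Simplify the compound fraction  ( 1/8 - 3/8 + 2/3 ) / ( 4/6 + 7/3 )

Numerator: 1/8 - 3/8 + 2/3 = 5/12
Denominator: 4/6 + 7/3 = 3
Divide: (5/12) · (1/3) = 5/36

5/36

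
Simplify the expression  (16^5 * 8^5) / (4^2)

16^5 = 2^20; 8^5 = 2^15; 4^2 = 2^4
Combine exponents: 2^31

2^31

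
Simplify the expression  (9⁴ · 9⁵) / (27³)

3^9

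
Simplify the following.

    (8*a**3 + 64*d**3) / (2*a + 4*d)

4*a**2 - 8*a*d + 16*d**2

(2*a)**3 + (4*d)**3 = (2*a + 4*d)(4*a**2 - 8*a*d + 16*d**2).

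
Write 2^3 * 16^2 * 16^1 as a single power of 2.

2^3 = 2^3; 16^2 = 2^8; 16^1 = 2^4
Combine exponents: 2^15

2^15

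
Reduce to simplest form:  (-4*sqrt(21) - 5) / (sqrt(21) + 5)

(-15*sqrt(21) + 59)/4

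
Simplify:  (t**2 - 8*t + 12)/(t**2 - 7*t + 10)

(t - 6)/(t - 5)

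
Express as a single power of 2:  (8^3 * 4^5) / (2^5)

2^14

8^3 = 2^9; 4^5 = 2^10; 2^5 = 2^5
Combine exponents: 2^14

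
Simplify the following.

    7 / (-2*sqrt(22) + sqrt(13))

Multiply numerator and denominator by sqrt(13) + 2*sqrt(22).
Denominator becomes -75; numerator becomes 7*sqrt(13) + 14*sqrt(22).

(-14*sqrt(22) - 7*sqrt(13))/75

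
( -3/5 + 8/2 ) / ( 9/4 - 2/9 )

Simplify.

Numerator: -3/5 + 8/2 = 17/5
Denominator: 9/4 - 2/9 = 73/36
Divide: (17/5) · (36/73) = 612/365

612/365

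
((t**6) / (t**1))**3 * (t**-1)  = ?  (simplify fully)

Inside the bracket: t**5
Raise to the power 3: t**15
Multiply by (t**-1): add exponents.

t**14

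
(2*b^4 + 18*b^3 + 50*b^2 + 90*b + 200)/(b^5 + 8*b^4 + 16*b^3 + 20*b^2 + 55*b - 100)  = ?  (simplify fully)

Factor: 2*b^4 + 18*b^3 + 50*b^2 + 90*b + 200 = 2*(b + 5)*(b + 4)*(b^2 + 5);  b^5 + 8*b^4 + 16*b^3 + 20*b^2 + 55*b - 100 = (b + 5)*(b - 1)*(b + 4)*(b^2 + 5)
Cancel the common factors (b^2 + 5), (b + 5), (b + 4).

2/(b - 1)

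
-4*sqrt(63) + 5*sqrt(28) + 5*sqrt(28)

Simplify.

4*sqrt(63) = 12*sqrt(7); 5*sqrt(28) = 10*sqrt(7); 5*sqrt(28) = 10*sqrt(7)
Combine: (-12 + 10 + 10)·sqrt(7) = 8*sqrt(7)

8*sqrt(7)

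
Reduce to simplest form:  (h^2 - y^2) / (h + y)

h - y

h^2 - y^2 factors as -(-h + y)*(h + y).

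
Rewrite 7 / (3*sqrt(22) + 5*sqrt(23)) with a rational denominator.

Multiply numerator and denominator by -5*sqrt(23) + 3*sqrt(22).
Denominator becomes -377; numerator becomes -35*sqrt(23) + 21*sqrt(22).

(-21*sqrt(22) + 35*sqrt(23))/377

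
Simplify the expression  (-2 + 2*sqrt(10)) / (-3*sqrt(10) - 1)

(-62 + 8*sqrt(10))/89

Multiply numerator and denominator by -1 + 3*sqrt(10).
Denominator becomes -89; numerator becomes -8*sqrt(10) + 62.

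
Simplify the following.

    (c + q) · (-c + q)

-c² + q²

Telescope via difference of squares: (q+c)(q-c) = -c² + q².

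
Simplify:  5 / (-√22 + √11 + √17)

(-15*√22 + 40*√17 + 70*√11 + 55*√34)/356

Group as (√11 + √17) - √22; multiply by (√11 + √17) + √22, then rationalise the remaining surd.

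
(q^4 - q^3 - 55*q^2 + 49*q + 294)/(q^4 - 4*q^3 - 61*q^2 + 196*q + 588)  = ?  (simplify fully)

Factor: q^4 - q^3 - 55*q^2 + 49*q + 294 = (q + 2)*(q - 3)*(q - 7)*(q + 7);  q^4 - 4*q^3 - 61*q^2 + 196*q + 588 = (q - 7)*(q + 7)*(q + 2)*(q - 6)
Cancel the common factors (q + 2), (q - 7), (q + 7).

(q - 3)/(q - 6)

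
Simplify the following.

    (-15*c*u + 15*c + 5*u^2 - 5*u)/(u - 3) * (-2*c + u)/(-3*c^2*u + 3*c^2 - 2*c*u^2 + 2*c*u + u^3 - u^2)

(-10*c + 5*u)/(c*u - 3*c + u^2 - 3*u)

Factor: -15*c*u + 15*c + 5*u^2 - 5*u = 5*(u - 1)*(-3*c + u);  -3*c^2*u + 3*c^2 - 2*c*u^2 + 2*c*u + u^3 - u^2 = (-3*c + u)*(c + u)*(u - 1)
Cancel the common factors (u - 1), (-3*c + u).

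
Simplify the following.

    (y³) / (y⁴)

1/y

Quotient: (y^-1)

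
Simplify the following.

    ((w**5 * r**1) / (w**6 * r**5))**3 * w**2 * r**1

1/(r**11*w)

Inside the bracket: (w**-1) * (r**-4)
Raise to the power 3: (w**-3) * (r**-12)
Multiply by w**2 * r**1: add exponents.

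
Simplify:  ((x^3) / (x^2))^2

x^2

Inside the bracket: x^1
Raise to the power 2: x^2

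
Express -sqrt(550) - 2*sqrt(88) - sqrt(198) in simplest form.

sqrt(550) = 5*sqrt(22); 2*sqrt(88) = 4*sqrt(22); sqrt(198) = 3*sqrt(22)
Combine: (-5 - 4 - 3)·sqrt(22) = -12*sqrt(22)

-12*sqrt(22)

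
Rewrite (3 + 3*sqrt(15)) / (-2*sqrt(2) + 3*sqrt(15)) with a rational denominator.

(6*sqrt(2) + 6*sqrt(30) + 9*sqrt(15) + 135)/127

Multiply numerator and denominator by 2*sqrt(2) + 3*sqrt(15).
Denominator becomes 127; numerator becomes 6*sqrt(2) + 6*sqrt(30) + 9*sqrt(15) + 135.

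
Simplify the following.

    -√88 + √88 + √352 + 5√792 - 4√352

√88 = 2*√22; √88 = 2*√22; √352 = 4*√22; 5√792 = 30*√22; 4√352 = 16*√22
Combine: (-2 + 2 + 4 + 30 - 16)·√22 = 18*√22

18*√22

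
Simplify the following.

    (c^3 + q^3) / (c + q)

c^2 - c*q + q^2

Apply the sum-of-cubes factorisation and cancel (c + q).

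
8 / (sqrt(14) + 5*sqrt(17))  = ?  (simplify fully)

Multiply numerator and denominator by -sqrt(14) + 5*sqrt(17).
Denominator becomes 411; numerator becomes -8*sqrt(14) + 40*sqrt(17).

(-8*sqrt(14) + 40*sqrt(17))/411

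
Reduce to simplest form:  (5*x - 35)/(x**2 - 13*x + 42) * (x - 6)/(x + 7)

5/(x + 7)

Factor: 5*x - 35 = 5*(x - 7);  x**2 - 13*x + 42 = (x - 7)*(x - 6)
Cancel the common factors (x - 7), (x - 6).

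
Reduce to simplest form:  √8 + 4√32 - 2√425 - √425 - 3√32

√8 = 2*√2; 4√32 = 16*√2; 2√425 = 10*√17; √425 = 5*√17; 3√32 = 12*√2

-15*√17 + 6*√2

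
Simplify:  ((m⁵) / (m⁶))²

m^(-2)

Inside the bracket: (m^-1)
Raise to the power 2: (m^-2)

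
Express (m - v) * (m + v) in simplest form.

Pair the conjugate factors: (m+v)(m-v) = m^2 - v^2.

m^2 - v^2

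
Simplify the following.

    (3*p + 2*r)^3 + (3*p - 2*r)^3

Write as f((3*p),(2*r)) + f((3*p),-(2*r)) and expand.

54*p^3 + 72*p*r^2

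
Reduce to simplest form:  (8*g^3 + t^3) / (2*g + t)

Apply the sum-of-cubes factorisation and cancel (2*g + t).

4*g^2 - 2*g*t + t^2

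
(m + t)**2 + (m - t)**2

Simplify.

2*m**2 + 2*t**2

Only the even-power cross terms survive.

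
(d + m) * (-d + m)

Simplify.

(m+d)(m-d) = -d^2 + m^2.

-d^2 + m^2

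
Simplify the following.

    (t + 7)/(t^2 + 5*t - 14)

1/(t - 2)

Factor: t^2 + 5*t - 14 = (t - 2)*(t + 7)
Cancel the common factor (t + 7).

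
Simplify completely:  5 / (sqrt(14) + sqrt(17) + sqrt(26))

Group as (sqrt(14) + sqrt(26)) + sqrt(17); multiply by (sqrt(14) + sqrt(26)) - sqrt(17), then rationalise the remaining surd.

(-20*sqrt(1547) + 25*sqrt(26) + 115*sqrt(17) + 145*sqrt(14))/927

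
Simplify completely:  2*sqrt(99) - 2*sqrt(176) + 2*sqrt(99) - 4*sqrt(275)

-16*sqrt(11)

2*sqrt(99) = 6*sqrt(11); 2*sqrt(176) = 8*sqrt(11); 2*sqrt(99) = 6*sqrt(11); 4*sqrt(275) = 20*sqrt(11)
Combine: (6 - 8 + 6 - 20)·sqrt(11) = -16*sqrt(11)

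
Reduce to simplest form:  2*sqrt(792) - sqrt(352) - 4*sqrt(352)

-8*sqrt(22)

2*sqrt(792) = 12*sqrt(22); sqrt(352) = 4*sqrt(22); 4*sqrt(352) = 16*sqrt(22)
Combine: (12 - 4 - 16)·sqrt(22) = -8*sqrt(22)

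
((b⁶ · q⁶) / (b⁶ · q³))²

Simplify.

Inside the bracket: q³
Raise to the power 2: q⁶

q⁶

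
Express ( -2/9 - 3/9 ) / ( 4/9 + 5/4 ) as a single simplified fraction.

-20/61

Numerator: -2/9 - 3/9 = -5/9
Denominator: 4/9 + 5/4 = 61/36
Divide: (-5/9) · (36/61) = -20/61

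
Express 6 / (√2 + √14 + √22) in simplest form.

(-6*√154 - 9*√22 + 15*√14 + 51*√2)/19

Group as (√2 + √22) + √14; multiply by (√2 + √22) - √14, then rationalise the remaining surd.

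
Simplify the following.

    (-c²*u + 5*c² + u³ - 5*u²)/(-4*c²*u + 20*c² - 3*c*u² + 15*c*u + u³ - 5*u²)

(-c + u)/(-4*c + u)

Factor: -c²*u + 5*c² + u³ - 5*u² = (c + u)·(-c + u)·(u - 5);  -4*c²*u + 20*c² - 3*c*u² + 15*c*u + u³ - 5*u² = (u - 5)·(-4*c + u)·(c + u)
Cancel the common factors (u - 5), (c + u).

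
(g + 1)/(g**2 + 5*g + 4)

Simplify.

Factor: g**2 + 5*g + 4 = (g + 1)*(g + 4)
Cancel the common factor (g + 1).

1/(g + 4)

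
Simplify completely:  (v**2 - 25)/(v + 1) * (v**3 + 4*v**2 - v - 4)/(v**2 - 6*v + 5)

Factor: v**2 - 25 = (v + 5)*(v - 5);  v**3 + 4*v**2 - v - 4 = (v + 4)*(v + 1)*(v - 1);  v**2 - 6*v + 5 = (v - 5)*(v - 1)
Cancel the common factors (v - 1), (v + 1), (v - 5).

v**2 + 9*v + 20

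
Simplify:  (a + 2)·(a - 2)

Product of conjugates: (P+Q)(P-Q) = P^2 - Q^2.

a² - 4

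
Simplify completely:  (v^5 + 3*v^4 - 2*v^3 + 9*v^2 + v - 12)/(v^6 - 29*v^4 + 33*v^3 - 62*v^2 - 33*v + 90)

Factor: v^5 + 3*v^4 - 2*v^3 + 9*v^2 + v - 12 = (v + 1)*(v - 1)*(v^2 - v + 3)*(v + 4);  v^6 - 29*v^4 + 33*v^3 - 62*v^2 - 33*v + 90 = (v - 1)*(v + 6)*(v + 1)*(v - 5)*(v^2 - v + 3)
Cancel the common factors (v^2 - v + 3), (v - 1), (v + 1).

(v + 4)/(v^2 + v - 30)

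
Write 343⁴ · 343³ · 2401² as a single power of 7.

7^29

343⁴ = 7^12; 343³ = 7^9; 2401² = 7^8
Combine exponents: 7^29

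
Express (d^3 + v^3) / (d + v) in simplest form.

Factor as (a+b)(a^2-ab+b^2) with a=v, b=d.

d^2 - d*v + v^2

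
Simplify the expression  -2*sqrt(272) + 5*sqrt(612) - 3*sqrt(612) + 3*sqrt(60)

4*sqrt(17) + 6*sqrt(15)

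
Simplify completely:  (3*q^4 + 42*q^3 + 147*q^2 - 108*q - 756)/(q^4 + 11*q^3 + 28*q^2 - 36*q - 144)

(3*q + 21)/(q + 4)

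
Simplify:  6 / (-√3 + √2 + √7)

(-9*√3 - 3*√7 + 12*√2 + 3*√42)/5

Group as (√2 + √7) - √3; multiply by (√2 + √7) + √3, then rationalise the remaining surd.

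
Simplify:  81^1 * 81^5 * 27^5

3^39

81^1 = 3^4; 81^5 = 3^20; 27^5 = 3^15
Combine exponents: 3^39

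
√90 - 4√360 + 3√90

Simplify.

√90 = 3*√10; 4√360 = 24*√10; 3√90 = 9*√10
Combine: (3 - 24 + 9)·√10 = -12*√10

-12*√10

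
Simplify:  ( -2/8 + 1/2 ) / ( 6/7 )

Numerator: -2/8 + 1/2 = 1/4
Denominator: 6/7 = 6/7
Divide: (1/4) · (7/6) = 7/24

7/24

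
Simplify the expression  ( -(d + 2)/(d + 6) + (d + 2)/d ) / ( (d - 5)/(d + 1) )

(6*d^2 + 18*d + 12)/(d^3 + d^2 - 30*d)

Numerator: -(d + 2)/(d + 6) + (d + 2)/d = (6*d + 12)/(d^2 + 6*d)
Denominator: (d - 5)/(d + 1) = (d - 5)/(d + 1)
Divide: ((6*d + 12)/(d^2 + 6*d)) · ((d + 1)/(d - 5)) = (6*d^2 + 18*d + 12)/(d^3 + d^2 - 30*d)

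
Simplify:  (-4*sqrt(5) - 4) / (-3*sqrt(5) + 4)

Multiply numerator and denominator by 4 + 3*sqrt(5).
Denominator becomes -29; numerator becomes -76 - 28*sqrt(5).

(28*sqrt(5) + 76)/29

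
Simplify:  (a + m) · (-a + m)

-a² + m²

Telescope via difference of squares: (m+a)(m-a) = -a² + m².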